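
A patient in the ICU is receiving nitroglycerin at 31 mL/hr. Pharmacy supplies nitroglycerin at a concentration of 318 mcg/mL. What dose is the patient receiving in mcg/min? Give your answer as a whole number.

164 mcg/min

Drug rate = 31 mL/hr × 318 mcg/mL = 9858 mcg/hr
9858 mcg/hr ÷ 60 min/hr = 164.3 mcg/min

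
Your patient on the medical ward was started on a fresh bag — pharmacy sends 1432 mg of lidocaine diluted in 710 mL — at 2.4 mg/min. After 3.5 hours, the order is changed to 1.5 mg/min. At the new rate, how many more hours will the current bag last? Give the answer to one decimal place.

Initial rate:
2.4 mg/min × 60 min/hr = 144 mg/hr
Concentration = 1432 mg ÷ 710 mL = 2.016901 mg/mL
Rate = 144 mg/hr ÷ 2.016901 mg/mL = 71.39665 mL/hr
Volume infused so far = 71.39665 mL/hr × 3.5 hr = 249.8883 mL
Volume remaining = 710 − 249.8883 = 460.1117 mL
New rate:
1.5 mg/min × 60 min/hr = 90 mg/hr
Rate = 90 mg/hr ÷ 2.016901 mg/mL = 44.62291 mL/hr
Time remaining = 460.1117 mL ÷ 44.62291 mL/hr = 10.31111 hr

10.3 hours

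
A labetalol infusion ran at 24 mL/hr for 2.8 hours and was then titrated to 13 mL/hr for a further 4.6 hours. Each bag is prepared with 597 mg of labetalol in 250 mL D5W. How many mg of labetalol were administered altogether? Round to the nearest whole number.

Concentration = 597 mg ÷ 250 mL = 2.388 mg/mL
Stage 1: 24 mL/hr × 2.8 hr = 67.2 mL → 67.2 mL × 2.388 mg/mL = 160.4736 mg
Stage 2: 13 mL/hr × 4.6 hr = 59.8 mL → 59.8 mL × 2.388 mg/mL = 142.8024 mg
Total = 160.4736 + 142.8024 = 303.276 mg

303 mg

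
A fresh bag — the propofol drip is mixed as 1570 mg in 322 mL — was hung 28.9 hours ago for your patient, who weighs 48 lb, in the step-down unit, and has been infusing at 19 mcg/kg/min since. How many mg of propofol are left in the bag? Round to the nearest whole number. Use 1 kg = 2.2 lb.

851 mg

Weight = 48 lb ÷ 2.2 lb/kg = 21.81818 kg
Dose = 19 mcg/kg/min × 21.81818 kg = 414.5455 mcg/min
414.5455 mcg/min × 60 min/hr = 24872.73 mcg/hr
Concentration = 1570 mg ÷ 322 mL = 4.875776 mg/mL = 4875.776 mcg/mL
Rate = 24872.73 mcg/hr ÷ 4875.776 mcg/mL = 5.101285 mL/hr
Volume infused = 5.101285 mL/hr × 28.9 hr = 147.4271 mL
Volume remaining = 322 − 147.4271 = 174.5729 mL
Drug remaining = 174.5729 mL × 4875.776 mcg/mL = 851178.2 mcg = 851.1782 mg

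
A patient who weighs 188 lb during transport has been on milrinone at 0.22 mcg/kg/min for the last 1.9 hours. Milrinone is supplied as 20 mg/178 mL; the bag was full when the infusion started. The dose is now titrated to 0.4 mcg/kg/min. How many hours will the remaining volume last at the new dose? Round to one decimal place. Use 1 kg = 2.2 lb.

8.7 hours

Initial rate:
Weight = 188 lb ÷ 2.2 lb/kg = 85.45455 kg
Dose = 0.22 mcg/kg/min × 85.45455 kg = 18.8 mcg/min
18.8 mcg/min × 60 min/hr = 1128 mcg/hr
Concentration = 20 mg ÷ 178 mL = 0.1123596 mg/mL = 112.3596 mcg/mL
Rate = 1128 mcg/hr ÷ 112.3596 mcg/mL = 10.0392 mL/hr
Volume infused so far = 10.0392 mL/hr × 1.9 hr = 19.07448 mL
Volume remaining = 178 − 19.07448 = 158.9255 mL
New rate:
Dose = 0.4 mcg/kg/min × 85.45455 kg = 34.18182 mcg/min
34.18182 mcg/min × 60 min/hr = 2050.909 mcg/hr
Rate = 2050.909 mcg/hr ÷ 112.3596 mcg/mL = 18.25309 mL/hr
Time remaining = 158.9255 mL ÷ 18.25309 mL/hr = 8.706773 hr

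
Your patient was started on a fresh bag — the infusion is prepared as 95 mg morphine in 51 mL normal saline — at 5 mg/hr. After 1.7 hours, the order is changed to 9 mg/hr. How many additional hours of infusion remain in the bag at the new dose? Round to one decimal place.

Initial rate:
Concentration = 95 mg ÷ 51 mL = 1.862745 mg/mL
Rate = 5 mg/hr ÷ 1.862745 mg/mL = 2.684211 mL/hr
Volume infused so far = 2.684211 mL/hr × 1.7 hr = 4.563158 mL
Volume remaining = 51 − 4.563158 = 46.43684 mL
New rate:
Rate = 9 mg/hr ÷ 1.862745 mg/mL = 4.831579 mL/hr
Time remaining = 46.43684 mL ÷ 4.831579 mL/hr = 9.611111 hr

9.6 hours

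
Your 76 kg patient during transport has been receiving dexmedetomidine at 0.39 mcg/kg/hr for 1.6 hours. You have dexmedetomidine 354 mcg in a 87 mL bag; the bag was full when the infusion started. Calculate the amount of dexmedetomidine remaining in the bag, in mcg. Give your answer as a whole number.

Dose = 0.39 mcg/kg/hr × 76 kg = 29.64 mcg/hr
Concentration = 354 mcg ÷ 87 mL = 4.068966 mcg/mL
Rate = 29.64 mcg/hr ÷ 4.068966 mcg/mL = 7.284407 mL/hr
Volume infused = 7.284407 mL/hr × 1.6 hr = 11.65505 mL
Volume remaining = 87 − 11.65505 = 75.34495 mL
Drug remaining = 75.34495 mL × 4.068966 mcg/mL = 306.576 mcg

307 mcg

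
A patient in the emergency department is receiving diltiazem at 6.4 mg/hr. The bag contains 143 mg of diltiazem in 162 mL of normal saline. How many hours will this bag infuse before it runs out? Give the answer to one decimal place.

22.3 hours

Concentration = 143 mg ÷ 162 mL = 0.882716 mg/mL
Rate = 6.4 mg/hr ÷ 0.882716 mg/mL = 7.25035 mL/hr
Duration = 162 mL ÷ 7.25035 mL/hr = 22.34375 hr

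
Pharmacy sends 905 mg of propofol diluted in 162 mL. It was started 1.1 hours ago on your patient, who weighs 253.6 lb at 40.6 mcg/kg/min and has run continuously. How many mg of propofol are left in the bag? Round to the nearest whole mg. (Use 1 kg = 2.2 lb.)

596 mg

Weight = 253.6 lb ÷ 2.2 lb/kg = 115.2727 kg
Dose = 40.6 mcg/kg/min × 115.2727 kg = 4680.073 mcg/min
4680.073 mcg/min × 60 min/hr = 280804.4 mcg/hr
Concentration = 905 mg ÷ 162 mL = 5.58642 mg/mL = 5586.42 mcg/mL
Rate = 280804.4 mcg/hr ÷ 5586.42 mcg/mL = 50.26553 mL/hr
Volume infused = 50.26553 mL/hr × 1.1 hr = 55.29209 mL
Volume remaining = 162 − 55.29209 = 106.7079 mL
Drug remaining = 106.7079 mL × 5586.42 mcg/mL = 596115.2 mcg = 596.1152 mg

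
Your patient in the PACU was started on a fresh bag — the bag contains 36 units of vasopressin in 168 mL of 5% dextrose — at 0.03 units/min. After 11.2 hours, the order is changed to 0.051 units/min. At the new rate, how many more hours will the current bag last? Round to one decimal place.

5.2 hours

Initial rate:
0.03 units/min × 60 min/hr = 1.8 units/hr
Concentration = 36 units ÷ 168 mL = 0.2142857 units/mL
Rate = 1.8 units/hr ÷ 0.2142857 units/mL = 8.4 mL/hr
Volume infused so far = 8.4 mL/hr × 11.2 hr = 94.08 mL
Volume remaining = 168 − 94.08 = 73.92 mL
New rate:
0.051 units/min × 60 min/hr = 3.06 units/hr
Rate = 3.06 units/hr ÷ 0.2142857 units/mL = 14.28 mL/hr
Time remaining = 73.92 mL ÷ 14.28 mL/hr = 5.176471 hr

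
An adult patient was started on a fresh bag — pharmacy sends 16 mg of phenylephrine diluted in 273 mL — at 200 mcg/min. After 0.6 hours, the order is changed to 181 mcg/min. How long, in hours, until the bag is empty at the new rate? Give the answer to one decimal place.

Initial rate:
200 mcg/min × 60 min/hr = 12000 mcg/hr
Concentration = 16 mg ÷ 273 mL = 0.05860806 mg/mL = 58.60806 mcg/mL
Rate = 12000 mcg/hr ÷ 58.60806 mcg/mL = 204.75 mL/hr
Volume infused so far = 204.75 mL/hr × 0.6 hr = 122.85 mL
Volume remaining = 273 − 122.85 = 150.15 mL
New rate:
181 mcg/min × 60 min/hr = 10860 mcg/hr
Rate = 10860 mcg/hr ÷ 58.60806 mcg/mL = 185.2988 mL/hr
Time remaining = 150.15 mL ÷ 185.2988 mL/hr = 0.8103131 hr

0.8 hours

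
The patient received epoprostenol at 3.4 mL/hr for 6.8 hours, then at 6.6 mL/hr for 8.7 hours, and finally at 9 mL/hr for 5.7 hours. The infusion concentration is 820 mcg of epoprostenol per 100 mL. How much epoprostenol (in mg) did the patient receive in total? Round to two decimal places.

1.08 mg

Concentration = 820 mcg ÷ 100 mL = 8.2 mcg/mL
Stage 1: 3.4 mL/hr × 6.8 hr = 23.12 mL → 23.12 mL × 8.2 mcg/mL = 189.584 mcg
Stage 2: 6.6 mL/hr × 8.7 hr = 57.42 mL → 57.42 mL × 8.2 mcg/mL = 470.844 mcg
Stage 3: 9 mL/hr × 5.7 hr = 51.3 mL → 51.3 mL × 8.2 mcg/mL = 420.66 mcg
Total = 189.584 + 470.844 + 420.66 = 1081.088 mcg = 1.081088 mg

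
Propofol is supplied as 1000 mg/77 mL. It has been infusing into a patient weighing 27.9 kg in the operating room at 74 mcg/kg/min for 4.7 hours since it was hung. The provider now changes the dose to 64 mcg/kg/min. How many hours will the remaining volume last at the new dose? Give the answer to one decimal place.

3.9 hours

Initial rate:
Dose = 74 mcg/kg/min × 27.9 kg = 2064.6 mcg/min
2064.6 mcg/min × 60 min/hr = 123876 mcg/hr
Concentration = 1000 mg ÷ 77 mL = 12.98701 mg/mL = 12987.01 mcg/mL
Rate = 123876 mcg/hr ÷ 12987.01 mcg/mL = 9.538452 mL/hr
Volume infused so far = 9.538452 mL/hr × 4.7 hr = 44.83072 mL
Volume remaining = 77 − 44.83072 = 32.16928 mL
New rate:
Dose = 64 mcg/kg/min × 27.9 kg = 1785.6 mcg/min
1785.6 mcg/min × 60 min/hr = 107136 mcg/hr
Rate = 107136 mcg/hr ÷ 12987.01 mcg/mL = 8.249472 mL/hr
Time remaining = 32.16928 mL ÷ 8.249472 mL/hr = 3.899556 hr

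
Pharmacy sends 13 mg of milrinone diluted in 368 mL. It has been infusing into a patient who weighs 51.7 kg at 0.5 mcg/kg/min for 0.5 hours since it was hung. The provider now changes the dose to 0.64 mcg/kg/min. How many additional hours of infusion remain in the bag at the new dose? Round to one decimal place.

Initial rate:
Dose = 0.5 mcg/kg/min × 51.7 kg = 25.85 mcg/min
25.85 mcg/min × 60 min/hr = 1551 mcg/hr
Concentration = 13 mg ÷ 368 mL = 0.03532609 mg/mL = 35.32609 mcg/mL
Rate = 1551 mcg/hr ÷ 35.32609 mcg/mL = 43.90523 mL/hr
Volume infused so far = 43.90523 mL/hr × 0.5 hr = 21.95262 mL
Volume remaining = 368 − 21.95262 = 346.0474 mL
New rate:
Dose = 0.64 mcg/kg/min × 51.7 kg = 33.088 mcg/min
33.088 mcg/min × 60 min/hr = 1985.28 mcg/hr
Rate = 1985.28 mcg/hr ÷ 35.32609 mcg/mL = 56.1987 mL/hr
Time remaining = 346.0474 mL ÷ 56.1987 mL/hr = 6.15757 hr

6.2 hours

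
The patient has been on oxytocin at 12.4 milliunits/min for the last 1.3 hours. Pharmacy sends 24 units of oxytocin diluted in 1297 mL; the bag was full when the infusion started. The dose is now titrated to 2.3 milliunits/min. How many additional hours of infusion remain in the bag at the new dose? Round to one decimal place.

Initial rate:
12.4 milliunits/min × 60 min/hr = 744 milliunits/hr
Concentration = 24 units ÷ 1297 mL = 0.01850424 units/mL = 18.50424 milliunits/mL
Rate = 744 milliunits/hr ÷ 18.50424 milliunits/mL = 40.207 mL/hr
Volume infused so far = 40.207 mL/hr × 1.3 hr = 52.2691 mL
Volume remaining = 1297 − 52.2691 = 1244.731 mL
New rate:
2.3 milliunits/min × 60 min/hr = 138 milliunits/hr
Rate = 138 milliunits/hr ÷ 18.50424 milliunits/mL = 7.45775 mL/hr
Time remaining = 1244.731 mL ÷ 7.45775 mL/hr = 166.9043 hr

166.9 hours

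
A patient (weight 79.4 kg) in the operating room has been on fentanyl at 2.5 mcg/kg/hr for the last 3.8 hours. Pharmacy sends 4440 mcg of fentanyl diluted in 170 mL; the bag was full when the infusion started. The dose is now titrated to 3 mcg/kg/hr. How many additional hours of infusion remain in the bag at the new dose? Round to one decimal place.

Initial rate:
Dose = 2.5 mcg/kg/hr × 79.4 kg = 198.5 mcg/hr
Concentration = 4440 mcg ÷ 170 mL = 26.11765 mcg/mL
Rate = 198.5 mcg/hr ÷ 26.11765 mcg/mL = 7.600225 mL/hr
Volume infused so far = 7.600225 mL/hr × 3.8 hr = 28.88086 mL
Volume remaining = 170 − 28.88086 = 141.1191 mL
New rate:
Dose = 3 mcg/kg/hr × 79.4 kg = 238.2 mcg/hr
Rate = 238.2 mcg/hr ÷ 26.11765 mcg/mL = 9.12027 mL/hr
Time remaining = 141.1191 mL ÷ 9.12027 mL/hr = 15.47313 hr

15.5 hours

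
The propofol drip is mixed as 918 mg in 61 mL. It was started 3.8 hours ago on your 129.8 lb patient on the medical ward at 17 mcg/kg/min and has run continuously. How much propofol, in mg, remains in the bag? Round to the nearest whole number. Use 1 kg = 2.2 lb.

Weight = 129.8 lb ÷ 2.2 lb/kg = 59 kg
Dose = 17 mcg/kg/min × 59 kg = 1003 mcg/min
1003 mcg/min × 60 min/hr = 60180 mcg/hr
Concentration = 918 mg ÷ 61 mL = 15.04918 mg/mL = 15049.18 mcg/mL
Rate = 60180 mcg/hr ÷ 15049.18 mcg/mL = 3.998889 mL/hr
Volume infused = 3.998889 mL/hr × 3.8 hr = 15.19578 mL
Volume remaining = 61 − 15.19578 = 45.80422 mL
Drug remaining = 45.80422 mL × 15049.18 mcg/mL = 689316 mcg = 689.316 mg

689 mg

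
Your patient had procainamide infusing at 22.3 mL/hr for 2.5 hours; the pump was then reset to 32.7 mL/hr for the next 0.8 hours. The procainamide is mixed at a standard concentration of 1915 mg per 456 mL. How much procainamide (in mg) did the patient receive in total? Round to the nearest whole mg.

344 mg

Concentration = 1915 mg ÷ 456 mL = 4.199561 mg/mL
Stage 1: 22.3 mL/hr × 2.5 hr = 55.75 mL → 55.75 mL × 4.199561 mg/mL = 234.1255 mg
Stage 2: 32.7 mL/hr × 0.8 hr = 26.16 mL → 26.16 mL × 4.199561 mg/mL = 109.8605 mg
Total = 234.1255 + 109.8605 = 343.9861 mg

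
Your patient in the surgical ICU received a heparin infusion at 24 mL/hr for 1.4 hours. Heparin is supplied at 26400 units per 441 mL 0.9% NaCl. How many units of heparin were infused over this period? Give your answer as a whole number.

Concentration = 26400 units ÷ 441 mL = 59.86395 units/mL
Drug rate = 24 mL/hr × 59.86395 units/mL = 1436.735 units/hr
Total = 1436.735 units/hr × 1.4 hr = 2011.429 units

2011 units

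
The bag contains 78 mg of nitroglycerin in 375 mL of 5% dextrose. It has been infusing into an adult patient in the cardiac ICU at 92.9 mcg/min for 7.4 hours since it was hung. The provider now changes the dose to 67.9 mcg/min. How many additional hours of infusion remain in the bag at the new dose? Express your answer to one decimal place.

Initial rate:
92.9 mcg/min × 60 min/hr = 5574 mcg/hr
Concentration = 78 mg ÷ 375 mL = 0.208 mg/mL = 208 mcg/mL
Rate = 5574 mcg/hr ÷ 208 mcg/mL = 26.79808 mL/hr
Volume infused so far = 26.79808 mL/hr × 7.4 hr = 198.3058 mL
Volume remaining = 375 − 198.3058 = 176.6942 mL
New rate:
67.9 mcg/min × 60 min/hr = 4074 mcg/hr
Rate = 4074 mcg/hr ÷ 208 mcg/mL = 19.58654 mL/hr
Time remaining = 176.6942 mL ÷ 19.58654 mL/hr = 9.021208 hr

9.0 hours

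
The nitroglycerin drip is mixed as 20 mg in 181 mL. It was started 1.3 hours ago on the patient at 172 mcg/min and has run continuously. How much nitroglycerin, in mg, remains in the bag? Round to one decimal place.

172 mcg/min × 60 min/hr = 10320 mcg/hr
Concentration = 20 mg ÷ 181 mL = 0.1104972 mg/mL = 110.4972 mcg/mL
Rate = 10320 mcg/hr ÷ 110.4972 mcg/mL = 93.396 mL/hr
Volume infused = 93.396 mL/hr × 1.3 hr = 121.4148 mL
Volume remaining = 181 − 121.4148 = 59.5852 mL
Drug remaining = 59.5852 mL × 110.4972 mcg/mL = 6584 mcg = 6.584 mg

6.6 mg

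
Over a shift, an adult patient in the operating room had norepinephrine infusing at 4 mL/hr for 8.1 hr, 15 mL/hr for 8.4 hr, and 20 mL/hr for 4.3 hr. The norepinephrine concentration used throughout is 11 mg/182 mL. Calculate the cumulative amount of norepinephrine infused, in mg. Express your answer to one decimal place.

14.8 mg

Concentration = 11 mg ÷ 182 mL = 0.06043956 mg/mL
Stage 1: 4 mL/hr × 8.1 hr = 32.4 mL → 32.4 mL × 0.06043956 mg/mL = 1.958242 mg
Stage 2: 15 mL/hr × 8.4 hr = 126 mL → 126 mL × 0.06043956 mg/mL = 7.615385 mg
Stage 3: 20 mL/hr × 4.3 hr = 86 mL → 86 mL × 0.06043956 mg/mL = 5.197802 mg
Total = 1.958242 + 7.615385 + 5.197802 = 14.77143 mg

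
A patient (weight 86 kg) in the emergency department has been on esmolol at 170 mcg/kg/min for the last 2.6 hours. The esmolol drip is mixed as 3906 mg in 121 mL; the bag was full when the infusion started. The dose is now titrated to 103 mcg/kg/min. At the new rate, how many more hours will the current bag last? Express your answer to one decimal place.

3.1 hours

Initial rate:
Dose = 170 mcg/kg/min × 86 kg = 14620 mcg/min
14620 mcg/min × 60 min/hr = 877200 mcg/hr
Concentration = 3906 mg ÷ 121 mL = 32.28099 mg/mL = 32280.99 mcg/mL
Rate = 877200 mcg/hr ÷ 32280.99 mcg/mL = 27.17389 mL/hr
Volume infused so far = 27.17389 mL/hr × 2.6 hr = 70.6521 mL
Volume remaining = 121 − 70.6521 = 50.3479 mL
New rate:
Dose = 103 mcg/kg/min × 86 kg = 8858 mcg/min
8858 mcg/min × 60 min/hr = 531480 mcg/hr
Rate = 531480 mcg/hr ÷ 32280.99 mcg/mL = 16.46418 mL/hr
Time remaining = 50.3479 mL ÷ 16.46418 mL/hr = 3.058027 hr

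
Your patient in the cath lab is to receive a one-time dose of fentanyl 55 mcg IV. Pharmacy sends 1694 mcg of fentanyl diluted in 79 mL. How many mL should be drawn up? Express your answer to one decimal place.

Concentration = 1694 mcg ÷ 79 mL = 21.44304 mcg/mL
Volume = 55 mcg ÷ 21.44304 mcg/mL = 2.564935 mL

2.6 mL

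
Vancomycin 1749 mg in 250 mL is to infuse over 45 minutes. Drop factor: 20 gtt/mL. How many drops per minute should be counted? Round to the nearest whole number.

250 mL ÷ (45 min) = 5.555556 mL/min
5.555556 mL/min × 20 gtt/mL = 111.1111 gtt/min

111 gtt/min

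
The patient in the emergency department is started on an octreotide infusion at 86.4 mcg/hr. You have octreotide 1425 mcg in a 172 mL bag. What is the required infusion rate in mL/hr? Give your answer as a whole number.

10 mL/hr

Concentration = 1425 mcg ÷ 172 mL = 8.284884 mcg/mL
Rate = 86.4 mcg/hr ÷ 8.284884 mcg/mL = 10.42863 mL/hr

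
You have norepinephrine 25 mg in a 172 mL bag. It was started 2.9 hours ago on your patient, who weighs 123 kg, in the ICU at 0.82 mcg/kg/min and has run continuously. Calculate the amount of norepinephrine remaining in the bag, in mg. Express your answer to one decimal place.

Dose = 0.82 mcg/kg/min × 123 kg = 100.86 mcg/min
100.86 mcg/min × 60 min/hr = 6051.6 mcg/hr
Concentration = 25 mg ÷ 172 mL = 0.1453488 mg/mL = 145.3488 mcg/mL
Rate = 6051.6 mcg/hr ÷ 145.3488 mcg/mL = 41.63501 mL/hr
Volume infused = 41.63501 mL/hr × 2.9 hr = 120.7415 mL
Volume remaining = 172 − 120.7415 = 51.25848 mL
Drug remaining = 51.25848 mL × 145.3488 mcg/mL = 7450.36 mcg = 7.45036 mg

7.5 mg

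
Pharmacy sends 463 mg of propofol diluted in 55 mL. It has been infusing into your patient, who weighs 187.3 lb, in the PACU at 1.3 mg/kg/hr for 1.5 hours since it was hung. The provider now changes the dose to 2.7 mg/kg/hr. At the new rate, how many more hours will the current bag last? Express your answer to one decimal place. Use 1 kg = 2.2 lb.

Initial rate:
Weight = 187.3 lb ÷ 2.2 lb/kg = 85.13636 kg
Dose = 1.3 mg/kg/hr × 85.13636 kg = 110.6773 mg/hr
Concentration = 463 mg ÷ 55 mL = 8.418182 mg/mL
Rate = 110.6773 mg/hr ÷ 8.418182 mg/mL = 13.14741 mL/hr
Volume infused so far = 13.14741 mL/hr × 1.5 hr = 19.72111 mL
Volume remaining = 55 − 19.72111 = 35.27889 mL
New rate:
Dose = 2.7 mg/kg/hr × 85.13636 kg = 229.8682 mg/hr
Rate = 229.8682 mg/hr ÷ 8.418182 mg/mL = 27.30616 mL/hr
Time remaining = 35.27889 mL ÷ 27.30616 mL/hr = 1.291976 hr

1.3 hours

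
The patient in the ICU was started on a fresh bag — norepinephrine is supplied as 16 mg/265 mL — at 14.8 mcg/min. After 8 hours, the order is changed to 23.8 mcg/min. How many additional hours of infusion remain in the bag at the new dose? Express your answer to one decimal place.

Initial rate:
14.8 mcg/min × 60 min/hr = 888 mcg/hr
Concentration = 16 mg ÷ 265 mL = 0.06037736 mg/mL = 60.37736 mcg/mL
Rate = 888 mcg/hr ÷ 60.37736 mcg/mL = 14.7075 mL/hr
Volume infused so far = 14.7075 mL/hr × 8 hr = 117.66 mL
Volume remaining = 265 − 117.66 = 147.34 mL
New rate:
23.8 mcg/min × 60 min/hr = 1428 mcg/hr
Rate = 1428 mcg/hr ÷ 60.37736 mcg/mL = 23.65125 mL/hr
Time remaining = 147.34 mL ÷ 23.65125 mL/hr = 6.229692 hr

6.2 hours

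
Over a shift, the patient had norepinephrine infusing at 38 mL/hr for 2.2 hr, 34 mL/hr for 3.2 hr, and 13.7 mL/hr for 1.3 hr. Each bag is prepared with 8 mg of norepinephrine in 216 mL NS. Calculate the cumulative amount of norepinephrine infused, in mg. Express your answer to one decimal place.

7.8 mg

Concentration = 8 mg ÷ 216 mL = 0.03703704 mg/mL
Stage 1: 38 mL/hr × 2.2 hr = 83.6 mL → 83.6 mL × 0.03703704 mg/mL = 3.096296 mg
Stage 2: 34 mL/hr × 3.2 hr = 108.8 mL → 108.8 mL × 0.03703704 mg/mL = 4.02963 mg
Stage 3: 13.7 mL/hr × 1.3 hr = 17.81 mL → 17.81 mL × 0.03703704 mg/mL = 0.6596296 mg
Total = 3.096296 + 4.02963 + 0.6596296 = 7.785556 mg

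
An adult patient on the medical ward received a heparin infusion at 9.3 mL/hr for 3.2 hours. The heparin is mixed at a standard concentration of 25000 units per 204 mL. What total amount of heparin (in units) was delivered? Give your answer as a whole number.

Concentration = 25000 units ÷ 204 mL = 122.549 units/mL
Drug rate = 9.3 mL/hr × 122.549 units/mL = 1139.706 units/hr
Total = 1139.706 units/hr × 3.2 hr = 3647.059 units

3647 units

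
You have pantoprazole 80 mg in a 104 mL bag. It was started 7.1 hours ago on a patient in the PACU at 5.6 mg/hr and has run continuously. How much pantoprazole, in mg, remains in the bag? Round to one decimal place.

40.2 mg

Concentration = 80 mg ÷ 104 mL = 0.7692308 mg/mL
Rate = 5.6 mg/hr ÷ 0.7692308 mg/mL = 7.28 mL/hr
Volume infused = 7.28 mL/hr × 7.1 hr = 51.688 mL
Volume remaining = 104 − 51.688 = 52.312 mL
Drug remaining = 52.312 mL × 0.7692308 mg/mL = 40.24 mg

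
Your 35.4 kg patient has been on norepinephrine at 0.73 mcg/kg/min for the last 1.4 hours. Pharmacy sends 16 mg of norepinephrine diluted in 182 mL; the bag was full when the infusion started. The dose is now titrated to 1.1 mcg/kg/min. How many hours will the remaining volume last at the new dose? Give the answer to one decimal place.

Initial rate:
Dose = 0.73 mcg/kg/min × 35.4 kg = 25.842 mcg/min
25.842 mcg/min × 60 min/hr = 1550.52 mcg/hr
Concentration = 16 mg ÷ 182 mL = 0.08791209 mg/mL = 87.91209 mcg/mL
Rate = 1550.52 mcg/hr ÷ 87.91209 mcg/mL = 17.63716 mL/hr
Volume infused so far = 17.63716 mL/hr × 1.4 hr = 24.69203 mL
Volume remaining = 182 − 24.69203 = 157.308 mL
New rate:
Dose = 1.1 mcg/kg/min × 35.4 kg = 38.94 mcg/min
38.94 mcg/min × 60 min/hr = 2336.4 mcg/hr
Rate = 2336.4 mcg/hr ÷ 87.91209 mcg/mL = 26.57655 mL/hr
Time remaining = 157.308 mL ÷ 26.57655 mL/hr = 5.919052 hr

5.9 hours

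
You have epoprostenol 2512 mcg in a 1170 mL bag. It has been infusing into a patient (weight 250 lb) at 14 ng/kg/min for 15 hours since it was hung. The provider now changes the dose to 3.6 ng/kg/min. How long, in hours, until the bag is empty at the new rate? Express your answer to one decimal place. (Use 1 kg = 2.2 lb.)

Initial rate:
Weight = 250 lb ÷ 2.2 lb/kg = 113.6364 kg
Dose = 14 ng/kg/min × 113.6364 kg = 1590.909 ng/min
1590.909 ng/min × 60 min/hr = 95454.55 ng/hr
Concentration = 2512 mcg ÷ 1170 mL = 2.147009 mcg/mL = 2147.009 ng/mL
Rate = 95454.55 ng/hr ÷ 2147.009 ng/mL = 44.45932 mL/hr
Volume infused so far = 44.45932 mL/hr × 15 hr = 666.8898 mL
Volume remaining = 1170 − 666.8898 = 503.1102 mL
New rate:
Dose = 3.6 ng/kg/min × 113.6364 kg = 409.0909 ng/min
409.0909 ng/min × 60 min/hr = 24545.45 ng/hr
Rate = 24545.45 ng/hr ÷ 2147.009 ng/mL = 11.4324 mL/hr
Time remaining = 503.1102 mL ÷ 11.4324 mL/hr = 44.00741 hr

44.0 hours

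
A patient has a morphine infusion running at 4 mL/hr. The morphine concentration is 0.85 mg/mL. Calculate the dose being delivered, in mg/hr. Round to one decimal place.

3.4 mg/hr

Drug rate = 4 mL/hr × 0.85 mg/mL = 3.4 mg/hr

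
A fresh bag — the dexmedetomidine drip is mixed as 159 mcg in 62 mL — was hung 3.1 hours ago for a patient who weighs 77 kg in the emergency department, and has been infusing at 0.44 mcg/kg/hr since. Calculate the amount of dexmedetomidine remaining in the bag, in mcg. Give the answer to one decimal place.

Dose = 0.44 mcg/kg/hr × 77 kg = 33.88 mcg/hr
Concentration = 159 mcg ÷ 62 mL = 2.564516 mcg/mL
Rate = 33.88 mcg/hr ÷ 2.564516 mcg/mL = 13.21107 mL/hr
Volume infused = 13.21107 mL/hr × 3.1 hr = 40.95431 mL
Volume remaining = 62 − 40.95431 = 21.04569 mL
Drug remaining = 21.04569 mL × 2.564516 mcg/mL = 53.972 mcg

54.0 mcg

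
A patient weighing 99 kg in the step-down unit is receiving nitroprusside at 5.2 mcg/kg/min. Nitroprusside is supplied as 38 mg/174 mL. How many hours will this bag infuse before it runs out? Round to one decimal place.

1.2 hours

Dose = 5.2 mcg/kg/min × 99 kg = 514.8 mcg/min
514.8 mcg/min × 60 min/hr = 30888 mcg/hr
Concentration = 38 mg ÷ 174 mL = 0.2183908 mg/mL = 218.3908 mcg/mL
Rate = 30888 mcg/hr ÷ 218.3908 mcg/mL = 141.4345 mL/hr
Duration = 174 mL ÷ 141.4345 mL/hr = 1.230251 hr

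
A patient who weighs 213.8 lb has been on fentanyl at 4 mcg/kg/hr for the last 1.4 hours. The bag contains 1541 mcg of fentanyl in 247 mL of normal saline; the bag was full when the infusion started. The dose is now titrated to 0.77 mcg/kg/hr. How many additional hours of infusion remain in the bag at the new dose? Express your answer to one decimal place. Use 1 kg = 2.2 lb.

13.3 hours

Initial rate:
Weight = 213.8 lb ÷ 2.2 lb/kg = 97.18182 kg
Dose = 4 mcg/kg/hr × 97.18182 kg = 388.7273 mcg/hr
Concentration = 1541 mcg ÷ 247 mL = 6.238866 mcg/mL
Rate = 388.7273 mcg/hr ÷ 6.238866 mcg/mL = 62.30736 mL/hr
Volume infused so far = 62.30736 mL/hr × 1.4 hr = 87.2303 mL
Volume remaining = 247 − 87.2303 = 159.7697 mL
New rate:
Dose = 0.77 mcg/kg/hr × 97.18182 kg = 74.83 mcg/hr
Rate = 74.83 mcg/hr ÷ 6.238866 mcg/mL = 11.99417 mL/hr
Time remaining = 159.7697 mL ÷ 11.99417 mL/hr = 13.32062 hr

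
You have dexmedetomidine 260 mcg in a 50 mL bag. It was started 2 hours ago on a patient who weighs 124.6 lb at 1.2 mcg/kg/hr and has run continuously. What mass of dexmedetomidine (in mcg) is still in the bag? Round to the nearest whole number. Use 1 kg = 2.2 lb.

Weight = 124.6 lb ÷ 2.2 lb/kg = 56.63636 kg
Dose = 1.2 mcg/kg/hr × 56.63636 kg = 67.96364 mcg/hr
Concentration = 260 mcg ÷ 50 mL = 5.2 mcg/mL
Rate = 67.96364 mcg/hr ÷ 5.2 mcg/mL = 13.06993 mL/hr
Volume infused = 13.06993 mL/hr × 2 hr = 26.13986 mL
Volume remaining = 50 − 26.13986 = 23.86014 mL
Drug remaining = 23.86014 mL × 5.2 mcg/mL = 124.0727 mcg

124 mcg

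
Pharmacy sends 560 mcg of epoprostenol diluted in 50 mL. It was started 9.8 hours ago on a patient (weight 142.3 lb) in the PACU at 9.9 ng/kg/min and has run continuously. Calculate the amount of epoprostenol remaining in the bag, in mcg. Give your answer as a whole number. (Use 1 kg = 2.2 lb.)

Weight = 142.3 lb ÷ 2.2 lb/kg = 64.68182 kg
Dose = 9.9 ng/kg/min × 64.68182 kg = 640.35 ng/min
640.35 ng/min × 60 min/hr = 38421 ng/hr
Concentration = 560 mcg ÷ 50 mL = 11.2 mcg/mL = 11200 ng/mL
Rate = 38421 ng/hr ÷ 11200 ng/mL = 3.430446 mL/hr
Volume infused = 3.430446 mL/hr × 9.8 hr = 33.61838 mL
Volume remaining = 50 − 33.61838 = 16.38162 mL
Drug remaining = 16.38162 mL × 11200 ng/mL = 183474.2 ng = 183.4742 mcg

183 mcg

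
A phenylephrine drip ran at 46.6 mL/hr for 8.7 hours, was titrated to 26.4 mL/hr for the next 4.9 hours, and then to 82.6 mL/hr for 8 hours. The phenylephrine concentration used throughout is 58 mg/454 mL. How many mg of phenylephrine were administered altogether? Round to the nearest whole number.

Concentration = 58 mg ÷ 454 mL = 0.1277533 mg/mL
Stage 1: 46.6 mL/hr × 8.7 hr = 405.42 mL → 405.42 mL × 0.1277533 mg/mL = 51.79374 mg
Stage 2: 26.4 mL/hr × 4.9 hr = 129.36 mL → 129.36 mL × 0.1277533 mg/mL = 16.52617 mg
Stage 3: 82.6 mL/hr × 8 hr = 660.8 mL → 660.8 mL × 0.1277533 mg/mL = 84.41938 mg
Total = 51.79374 + 16.52617 + 84.41938 = 152.7393 mg

153 mg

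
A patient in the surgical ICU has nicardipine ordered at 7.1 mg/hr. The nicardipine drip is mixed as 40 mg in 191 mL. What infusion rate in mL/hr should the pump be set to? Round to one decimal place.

33.9 mL/hr

Concentration = 40 mg ÷ 191 mL = 0.2094241 mg/mL
Rate = 7.1 mg/hr ÷ 0.2094241 mg/mL = 33.9025 mL/hr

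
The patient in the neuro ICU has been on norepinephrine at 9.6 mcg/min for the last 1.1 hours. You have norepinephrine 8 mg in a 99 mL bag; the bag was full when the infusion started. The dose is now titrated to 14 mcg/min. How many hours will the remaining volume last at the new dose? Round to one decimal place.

8.8 hours

Initial rate:
9.6 mcg/min × 60 min/hr = 576 mcg/hr
Concentration = 8 mg ÷ 99 mL = 0.08080808 mg/mL = 80.80808 mcg/mL
Rate = 576 mcg/hr ÷ 80.80808 mcg/mL = 7.128 mL/hr
Volume infused so far = 7.128 mL/hr × 1.1 hr = 7.8408 mL
Volume remaining = 99 − 7.8408 = 91.1592 mL
New rate:
14 mcg/min × 60 min/hr = 840 mcg/hr
Rate = 840 mcg/hr ÷ 80.80808 mcg/mL = 10.395 mL/hr
Time remaining = 91.1592 mL ÷ 10.395 mL/hr = 8.769524 hr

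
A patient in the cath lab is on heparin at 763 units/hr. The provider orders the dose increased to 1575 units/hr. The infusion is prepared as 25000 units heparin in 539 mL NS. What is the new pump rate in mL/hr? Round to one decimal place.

34.0 mL/hr

Concentration = 25000 units ÷ 539 mL = 46.38219 units/mL
Rate = 1575 units/hr ÷ 46.38219 units/mL = 33.957 mL/hr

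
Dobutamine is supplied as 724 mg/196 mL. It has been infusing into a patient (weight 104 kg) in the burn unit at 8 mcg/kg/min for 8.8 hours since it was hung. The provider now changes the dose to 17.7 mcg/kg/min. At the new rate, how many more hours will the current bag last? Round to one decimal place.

2.6 hours

Initial rate:
Dose = 8 mcg/kg/min × 104 kg = 832 mcg/min
832 mcg/min × 60 min/hr = 49920 mcg/hr
Concentration = 724 mg ÷ 196 mL = 3.693878 mg/mL = 3693.878 mcg/mL
Rate = 49920 mcg/hr ÷ 3693.878 mcg/mL = 13.51425 mL/hr
Volume infused so far = 13.51425 mL/hr × 8.8 hr = 118.9254 mL
Volume remaining = 196 − 118.9254 = 77.07456 mL
New rate:
Dose = 17.7 mcg/kg/min × 104 kg = 1840.8 mcg/min
1840.8 mcg/min × 60 min/hr = 110448 mcg/hr
Rate = 110448 mcg/hr ÷ 3693.878 mcg/mL = 29.90029 mL/hr
Time remaining = 77.07456 mL ÷ 29.90029 mL/hr = 2.57772 hr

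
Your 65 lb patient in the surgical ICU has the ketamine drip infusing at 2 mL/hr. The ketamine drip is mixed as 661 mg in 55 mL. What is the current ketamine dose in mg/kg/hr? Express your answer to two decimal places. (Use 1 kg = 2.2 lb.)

Weight = 65 lb ÷ 2.2 lb/kg = 29.54545 kg
Concentration = 661 mg ÷ 55 mL = 12.01818 mg/mL
Drug rate = 2 mL/hr × 12.01818 mg/mL = 24.03636 mg/hr
24.03636 mg/hr ÷ 29.54545 kg = 0.8135385 mg/kg/hr

0.81 mg/kg/hr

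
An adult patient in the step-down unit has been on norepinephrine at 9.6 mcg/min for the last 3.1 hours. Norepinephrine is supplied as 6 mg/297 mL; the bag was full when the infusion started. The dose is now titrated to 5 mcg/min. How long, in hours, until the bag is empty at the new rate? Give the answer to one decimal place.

Initial rate:
9.6 mcg/min × 60 min/hr = 576 mcg/hr
Concentration = 6 mg ÷ 297 mL = 0.02020202 mg/mL = 20.20202 mcg/mL
Rate = 576 mcg/hr ÷ 20.20202 mcg/mL = 28.512 mL/hr
Volume infused so far = 28.512 mL/hr × 3.1 hr = 88.3872 mL
Volume remaining = 297 − 88.3872 = 208.6128 mL
New rate:
5 mcg/min × 60 min/hr = 300 mcg/hr
Rate = 300 mcg/hr ÷ 20.20202 mcg/mL = 14.85 mL/hr
Time remaining = 208.6128 mL ÷ 14.85 mL/hr = 14.048 hr

14.0 hours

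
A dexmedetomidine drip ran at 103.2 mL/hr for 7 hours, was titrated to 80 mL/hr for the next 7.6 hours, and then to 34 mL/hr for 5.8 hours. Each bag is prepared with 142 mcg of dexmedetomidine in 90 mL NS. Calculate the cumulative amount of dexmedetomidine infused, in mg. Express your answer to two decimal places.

Concentration = 142 mcg ÷ 90 mL = 1.577778 mcg/mL
Stage 1: 103.2 mL/hr × 7 hr = 722.4 mL → 722.4 mL × 1.577778 mcg/mL = 1139.787 mcg
Stage 2: 80 mL/hr × 7.6 hr = 608 mL → 608 mL × 1.577778 mcg/mL = 959.2889 mcg
Stage 3: 34 mL/hr × 5.8 hr = 197.2 mL → 197.2 mL × 1.577778 mcg/mL = 311.1378 mcg
Total = 1139.787 + 959.2889 + 311.1378 = 2410.213 mcg = 2.410213 mg

2.41 mg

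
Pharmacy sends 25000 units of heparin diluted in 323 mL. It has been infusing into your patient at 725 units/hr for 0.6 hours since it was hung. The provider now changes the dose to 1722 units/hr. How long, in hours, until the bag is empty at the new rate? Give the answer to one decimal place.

14.3 hours

Initial rate:
Concentration = 25000 units ÷ 323 mL = 77.39938 units/mL
Rate = 725 units/hr ÷ 77.39938 units/mL = 9.367 mL/hr
Volume infused so far = 9.367 mL/hr × 0.6 hr = 5.6202 mL
Volume remaining = 323 − 5.6202 = 317.3798 mL
New rate:
Rate = 1722 units/hr ÷ 77.39938 units/mL = 22.24824 mL/hr
Time remaining = 317.3798 mL ÷ 22.24824 mL/hr = 14.26539 hr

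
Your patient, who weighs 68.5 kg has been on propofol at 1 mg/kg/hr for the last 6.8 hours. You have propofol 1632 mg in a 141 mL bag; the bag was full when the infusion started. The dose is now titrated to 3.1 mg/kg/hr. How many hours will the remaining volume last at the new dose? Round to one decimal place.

Initial rate:
Dose = 1 mg/kg/hr × 68.5 kg = 68.5 mg/hr
Concentration = 1632 mg ÷ 141 mL = 11.57447 mg/mL
Rate = 68.5 mg/hr ÷ 11.57447 mg/mL = 5.918199 mL/hr
Volume infused so far = 5.918199 mL/hr × 6.8 hr = 40.24375 mL
Volume remaining = 141 − 40.24375 = 100.7562 mL
New rate:
Dose = 3.1 mg/kg/hr × 68.5 kg = 212.35 mg/hr
Rate = 212.35 mg/hr ÷ 11.57447 mg/mL = 18.34642 mL/hr
Time remaining = 100.7562 mL ÷ 18.34642 mL/hr = 5.491877 hr

5.5 hours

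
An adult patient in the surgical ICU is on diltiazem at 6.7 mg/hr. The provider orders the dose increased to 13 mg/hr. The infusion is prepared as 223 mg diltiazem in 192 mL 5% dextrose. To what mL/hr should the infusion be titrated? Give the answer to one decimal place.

11.2 mL/hr

Concentration = 223 mg ÷ 192 mL = 1.161458 mg/mL
Rate = 13 mg/hr ÷ 1.161458 mg/mL = 11.19283 mL/hr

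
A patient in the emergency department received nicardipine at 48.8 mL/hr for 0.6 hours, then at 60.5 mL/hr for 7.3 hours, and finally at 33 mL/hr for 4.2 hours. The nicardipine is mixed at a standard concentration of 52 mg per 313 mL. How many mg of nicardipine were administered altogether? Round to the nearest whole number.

Concentration = 52 mg ÷ 313 mL = 0.1661342 mg/mL
Stage 1: 48.8 mL/hr × 0.6 hr = 29.28 mL → 29.28 mL × 0.1661342 mg/mL = 4.864409 mg
Stage 2: 60.5 mL/hr × 7.3 hr = 441.65 mL → 441.65 mL × 0.1661342 mg/mL = 73.37316 mg
Stage 3: 33 mL/hr × 4.2 hr = 138.6 mL → 138.6 mL × 0.1661342 mg/mL = 23.0262 mg
Total = 4.864409 + 73.37316 + 23.0262 = 101.2638 mg

101 mg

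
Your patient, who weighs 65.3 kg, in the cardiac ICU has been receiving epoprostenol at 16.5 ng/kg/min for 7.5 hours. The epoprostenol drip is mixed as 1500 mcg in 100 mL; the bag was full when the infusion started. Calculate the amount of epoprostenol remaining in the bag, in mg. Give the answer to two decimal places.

1.02 mg

Dose = 16.5 ng/kg/min × 65.3 kg = 1077.45 ng/min
1077.45 ng/min × 60 min/hr = 64647 ng/hr
Concentration = 1500 mcg ÷ 100 mL = 15 mcg/mL = 15000 ng/mL
Rate = 64647 ng/hr ÷ 15000 ng/mL = 4.3098 mL/hr
Volume infused = 4.3098 mL/hr × 7.5 hr = 32.3235 mL
Volume remaining = 100 − 32.3235 = 67.6765 mL
Drug remaining = 67.6765 mL × 15000 ng/mL = 1015148 ng = 1.015148 mg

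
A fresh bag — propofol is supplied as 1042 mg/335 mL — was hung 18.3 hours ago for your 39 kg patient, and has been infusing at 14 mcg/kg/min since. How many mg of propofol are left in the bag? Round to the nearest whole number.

Dose = 14 mcg/kg/min × 39 kg = 546 mcg/min
546 mcg/min × 60 min/hr = 32760 mcg/hr
Concentration = 1042 mg ÷ 335 mL = 3.110448 mg/mL = 3110.448 mcg/mL
Rate = 32760 mcg/hr ÷ 3110.448 mcg/mL = 10.53225 mL/hr
Volume infused = 10.53225 mL/hr × 18.3 hr = 192.7401 mL
Volume remaining = 335 − 192.7401 = 142.2599 mL
Drug remaining = 142.2599 mL × 3110.448 mcg/mL = 442492 mcg = 442.492 mg

442 mg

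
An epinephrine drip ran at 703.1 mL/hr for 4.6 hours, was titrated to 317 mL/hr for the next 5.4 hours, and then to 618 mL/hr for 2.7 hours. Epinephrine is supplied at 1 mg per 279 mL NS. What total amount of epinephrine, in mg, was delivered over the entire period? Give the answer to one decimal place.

Concentration = 1 mg ÷ 279 mL = 0.003584229 mg/mL
Stage 1: 703.1 mL/hr × 4.6 hr = 3234.26 mL → 3234.26 mL × 0.003584229 mg/mL = 11.59233 mg
Stage 2: 317 mL/hr × 5.4 hr = 1711.8 mL → 1711.8 mL × 0.003584229 mg/mL = 6.135484 mg
Stage 3: 618 mL/hr × 2.7 hr = 1668.6 mL → 1668.6 mL × 0.003584229 mg/mL = 5.980645 mg
Total = 11.59233 + 6.135484 + 5.980645 = 23.70846 mg

23.7 mg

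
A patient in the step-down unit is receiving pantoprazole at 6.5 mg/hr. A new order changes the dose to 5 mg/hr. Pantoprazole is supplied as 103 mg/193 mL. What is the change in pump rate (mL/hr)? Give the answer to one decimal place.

At the current dose:
Concentration = 103 mg ÷ 193 mL = 0.5336788 mg/mL
Rate = 6.5 mg/hr ÷ 0.5336788 mg/mL = 12.17961 mL/hr
At the new dose:
Rate = 5 mg/hr ÷ 0.5336788 mg/mL = 9.368932 mL/hr
Change = 9.368932 − 12.17961 = -2.81068 mL/hr → 2.81068 mL/hr decrease

2.8 mL/hr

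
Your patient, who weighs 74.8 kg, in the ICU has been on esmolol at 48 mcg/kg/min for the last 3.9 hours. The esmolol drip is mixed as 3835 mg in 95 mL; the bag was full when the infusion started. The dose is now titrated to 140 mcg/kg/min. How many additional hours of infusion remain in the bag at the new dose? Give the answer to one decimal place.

4.8 hours

Initial rate:
Dose = 48 mcg/kg/min × 74.8 kg = 3590.4 mcg/min
3590.4 mcg/min × 60 min/hr = 215424 mcg/hr
Concentration = 3835 mg ÷ 95 mL = 40.36842 mg/mL = 40368.42 mcg/mL
Rate = 215424 mcg/hr ÷ 40368.42 mcg/mL = 5.336449 mL/hr
Volume infused so far = 5.336449 mL/hr × 3.9 hr = 20.81215 mL
Volume remaining = 95 − 20.81215 = 74.18785 mL
New rate:
Dose = 140 mcg/kg/min × 74.8 kg = 10472 mcg/min
10472 mcg/min × 60 min/hr = 628320 mcg/hr
Rate = 628320 mcg/hr ÷ 40368.42 mcg/mL = 15.56464 mL/hr
Time remaining = 74.18785 mL ÷ 15.56464 mL/hr = 4.766435 hr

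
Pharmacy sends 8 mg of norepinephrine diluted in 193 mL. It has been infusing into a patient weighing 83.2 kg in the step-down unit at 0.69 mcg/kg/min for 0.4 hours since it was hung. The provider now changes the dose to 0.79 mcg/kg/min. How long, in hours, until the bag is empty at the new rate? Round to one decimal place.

Initial rate:
Dose = 0.69 mcg/kg/min × 83.2 kg = 57.408 mcg/min
57.408 mcg/min × 60 min/hr = 3444.48 mcg/hr
Concentration = 8 mg ÷ 193 mL = 0.04145078 mg/mL = 41.45078 mcg/mL
Rate = 3444.48 mcg/hr ÷ 41.45078 mcg/mL = 83.09808 mL/hr
Volume infused so far = 83.09808 mL/hr × 0.4 hr = 33.23923 mL
Volume remaining = 193 − 33.23923 = 159.7608 mL
New rate:
Dose = 0.79 mcg/kg/min × 83.2 kg = 65.728 mcg/min
65.728 mcg/min × 60 min/hr = 3943.68 mcg/hr
Rate = 3943.68 mcg/hr ÷ 41.45078 mcg/mL = 95.14128 mL/hr
Time remaining = 159.7608 mL ÷ 95.14128 mL/hr = 1.679195 hr

1.7 hours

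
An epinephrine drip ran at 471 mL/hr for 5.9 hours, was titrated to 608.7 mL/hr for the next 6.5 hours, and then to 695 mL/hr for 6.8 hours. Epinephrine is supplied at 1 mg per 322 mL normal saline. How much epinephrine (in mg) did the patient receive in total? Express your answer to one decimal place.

35.6 mg

Concentration = 1 mg ÷ 322 mL = 0.00310559 mg/mL
Stage 1: 471 mL/hr × 5.9 hr = 2778.9 mL → 2778.9 mL × 0.00310559 mg/mL = 8.630124 mg
Stage 2: 608.7 mL/hr × 6.5 hr = 3956.55 mL → 3956.55 mL × 0.00310559 mg/mL = 12.28742 mg
Stage 3: 695 mL/hr × 6.8 hr = 4726 mL → 4726 mL × 0.00310559 mg/mL = 14.67702 mg
Total = 8.630124 + 12.28742 + 14.67702 = 35.59457 mg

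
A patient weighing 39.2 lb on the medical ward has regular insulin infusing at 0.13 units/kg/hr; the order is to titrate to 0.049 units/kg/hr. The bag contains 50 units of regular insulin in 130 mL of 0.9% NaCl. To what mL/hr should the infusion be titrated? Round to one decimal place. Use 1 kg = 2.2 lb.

2.3 mL/hr

Weight = 39.2 lb ÷ 2.2 lb/kg = 17.81818 kg
Dose = 0.049 units/kg/hr × 17.81818 kg = 0.8730909 units/hr
Concentration = 50 units ÷ 130 mL = 0.3846154 units/mL
Rate = 0.8730909 units/hr ÷ 0.3846154 units/mL = 2.270036 mL/hr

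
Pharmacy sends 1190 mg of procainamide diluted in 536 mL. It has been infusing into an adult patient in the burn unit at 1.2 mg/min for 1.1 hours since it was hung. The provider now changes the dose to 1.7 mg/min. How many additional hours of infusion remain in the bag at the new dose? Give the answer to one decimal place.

Initial rate:
1.2 mg/min × 60 min/hr = 72 mg/hr
Concentration = 1190 mg ÷ 536 mL = 2.220149 mg/mL
Rate = 72 mg/hr ÷ 2.220149 mg/mL = 32.43025 mL/hr
Volume infused so far = 32.43025 mL/hr × 1.1 hr = 35.67328 mL
Volume remaining = 536 − 35.67328 = 500.3267 mL
New rate:
1.7 mg/min × 60 min/hr = 102 mg/hr
Rate = 102 mg/hr ÷ 2.220149 mg/mL = 45.94286 mL/hr
Time remaining = 500.3267 mL ÷ 45.94286 mL/hr = 10.8902 hr

10.9 hours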